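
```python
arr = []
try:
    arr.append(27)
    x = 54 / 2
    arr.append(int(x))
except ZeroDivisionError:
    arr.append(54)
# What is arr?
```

Step-by-step execution trace:
1. try: `arr.append(27)` → arr = [27].
2. `x = 54 / 2` → x = 27.0. No exception raised.
3. `arr.append(int(x))` → arr = [27, 27].
4. `except ZeroDivisionError` is skipped (no exception was raised).
Result: [27, 27]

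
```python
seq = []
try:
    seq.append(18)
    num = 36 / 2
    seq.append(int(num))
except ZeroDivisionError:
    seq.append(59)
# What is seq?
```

Step-by-step execution trace:
1. try: `seq.append(18)` → seq = [18].
2. `num = 36 / 2` → num = 18.0. No exception raised.
3. `seq.append(int(num))` → seq = [18, 18].
4. `except ZeroDivisionError` is skipped (no exception was raised).
Result: [18, 18]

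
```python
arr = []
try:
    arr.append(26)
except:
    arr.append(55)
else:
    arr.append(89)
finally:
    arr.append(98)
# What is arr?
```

Step-by-step execution trace:
1. try: `arr.append(26)` → arr = [26]. No exception raised.
2. `except` is skipped.
3. `else` runs: `arr.append(89)` → arr = [26, 89].
4. `finally` always runs: `arr.append(98)` → arr = [26, 89, 98].
Result: [26, 89, 98]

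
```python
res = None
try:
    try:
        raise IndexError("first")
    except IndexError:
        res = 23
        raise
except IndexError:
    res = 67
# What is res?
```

Step-by-step execution trace:
1. Inner try: `raise IndexError("first")` raises IndexError.
2. Inner `except IndexError` matches → res = 23.
3. bare `raise` re-raises the same IndexError.
4. Outer `except IndexError` matches → res = 67.
Result: 67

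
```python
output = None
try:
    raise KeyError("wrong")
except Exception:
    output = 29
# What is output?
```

Step-by-step execution trace:
1. `raise KeyError(...)` raises KeyError.
2. `except Exception` matches (KeyError is a subclass of Exception) → output = 29.
Result: 29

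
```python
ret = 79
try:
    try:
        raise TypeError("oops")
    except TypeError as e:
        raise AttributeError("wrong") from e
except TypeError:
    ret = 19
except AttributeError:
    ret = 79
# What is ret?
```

Step-by-step execution trace:
1. Inner try raises TypeError; inner `except TypeError as e` catches it.
2. `raise AttributeError(...) from e` raises AttributeError (TypeError is attached as __cause__, but only AttributeError is active).
3. Outer `except TypeError` does not match AttributeError; skipped.
4. Outer `except AttributeError` matches → ret = 79.
Result: 79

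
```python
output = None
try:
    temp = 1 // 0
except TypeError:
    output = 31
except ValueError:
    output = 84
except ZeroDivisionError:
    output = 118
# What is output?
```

Step-by-step execution trace:
1. `temp = 1 // 0` raises ZeroDivisionError.
2. `except TypeError` does not match ZeroDivisionError; skipped.
3. `except ValueError` does not match ZeroDivisionError; skipped.
4. `except ZeroDivisionError` matches → output = 118.
Result: 118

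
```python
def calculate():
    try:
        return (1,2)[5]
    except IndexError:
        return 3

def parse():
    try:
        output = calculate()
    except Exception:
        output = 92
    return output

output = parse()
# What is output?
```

Step-by-step execution trace:
1. `parse()` calls `calculate()`.
2. In calculate: `(1,2)[5]` raises IndexError; `except IndexError` catches it → returns 3.
3. In parse: `output = calculate()` → output = 3. No exception reaches parse.
4. `except Exception` is skipped; parse returns 3.
5. output = 3.
Result: 3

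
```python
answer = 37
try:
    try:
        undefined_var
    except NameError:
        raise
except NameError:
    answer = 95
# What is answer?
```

Step-by-step execution trace:
1. Inner try: `undefined_var` raises NameError.
2. Inner `except NameError` matches; bare `raise` re-raises the same NameError.
3. Outer `except NameError` matches → answer = 95.
Result: 95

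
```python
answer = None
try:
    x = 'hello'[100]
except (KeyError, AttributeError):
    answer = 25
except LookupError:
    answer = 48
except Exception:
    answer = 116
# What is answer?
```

Step-by-step execution trace:
1. `x = 'hello'[100]` raises IndexError.
2. `except (KeyError, AttributeError)` does not match IndexError; skipped.
3. `except LookupError` matches (IndexError is a subclass of LookupError) → answer = 48.
4. `except Exception` is not reached.
Result: 48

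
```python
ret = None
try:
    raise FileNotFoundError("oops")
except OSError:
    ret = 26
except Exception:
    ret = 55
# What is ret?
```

Step-by-step execution trace:
1. `raise FileNotFoundError(...)` raises FileNotFoundError.
2. `except OSError` matches (FileNotFoundError is a subclass of OSError) → ret = 26.
3. `except Exception` is not reached.
Result: 26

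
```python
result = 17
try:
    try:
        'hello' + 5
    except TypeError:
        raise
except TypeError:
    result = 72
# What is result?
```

Step-by-step execution trace:
1. Inner try: `'hello' + 5` raises TypeError.
2. Inner `except TypeError` matches; bare `raise` re-raises the same TypeError.
3. Outer `except TypeError` matches → result = 72.
Result: 72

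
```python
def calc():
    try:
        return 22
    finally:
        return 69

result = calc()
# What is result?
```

Step-by-step execution trace:
1. `calc()` enters try: `return 22` sets pending return value 22.
2. Before returning, `finally: return 69` runs and overrides the pending return.
3. calc() returns 69 → result = 69.
Result: 69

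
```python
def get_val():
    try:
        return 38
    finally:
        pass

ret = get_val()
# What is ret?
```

Step-by-step execution trace:
1. `get_val()` enters try: `return 38` sets pending return value 38.
2. Before returning, `finally: pass` runs (no effect).
3. get_val() returns 38 → ret = 38.
Result: 38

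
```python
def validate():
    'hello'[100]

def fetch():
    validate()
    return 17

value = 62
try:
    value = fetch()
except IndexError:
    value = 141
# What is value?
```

Step-by-step execution trace:
1. value starts at 62.
2. try: `fetch()` calls `validate()`.
3. `validate()` evaluates `'hello'[100]`, which raises IndexError; it propagates through fetch (uncaught).
4. `return 17` in fetch is not reached; the assignment to value does not complete.
5. `except IndexError` matches → value = 141.
Result: 141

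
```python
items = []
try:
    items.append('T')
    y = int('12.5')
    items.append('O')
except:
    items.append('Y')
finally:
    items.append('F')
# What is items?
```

Step-by-step execution trace:
1. try: `items.append('T')` → items = ['T'].
2. `y = int('12.5')` raises ValueError; `items.append('O')` is not reached.
3. bare `except` matches → `items.append('Y')` → items = ['T', 'Y'].
4. finally always runs: `items.append('F')` → items = ['T', 'Y', 'F'].
Result: ['T', 'Y', 'F']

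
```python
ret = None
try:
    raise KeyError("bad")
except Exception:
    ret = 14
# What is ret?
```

Step-by-step execution trace:
1. `raise KeyError(...)` raises KeyError.
2. `except Exception` matches (KeyError is a subclass of Exception) → ret = 14.
Result: 14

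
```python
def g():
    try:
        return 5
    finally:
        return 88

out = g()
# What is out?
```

Step-by-step execution trace:
1. `g()` enters try: `return 5` sets pending return value 5.
2. Before returning, `finally: return 88` runs and overrides the pending return.
3. g() returns 88 → out = 88.
Result: 88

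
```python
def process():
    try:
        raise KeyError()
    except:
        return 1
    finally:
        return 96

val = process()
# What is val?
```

Step-by-step execution trace:
1. `process()` enters try: `raise KeyError()` raises KeyError.
2. bare `except` matches → `return 1` sets pending return value 1.
3. Before returning, `finally: return 96` runs and overrides the pending return.
4. process() returns 96 → val = 96.
Result: 96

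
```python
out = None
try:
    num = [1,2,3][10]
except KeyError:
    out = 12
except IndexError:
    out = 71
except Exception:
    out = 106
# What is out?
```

Step-by-step execution trace:
1. `num = [1,2,3][10]` raises IndexError.
2. `except KeyError` does not match IndexError; skipped.
3. `except IndexError` matches → out = 71.
4. Remaining except clauses are skipped.
Result: 71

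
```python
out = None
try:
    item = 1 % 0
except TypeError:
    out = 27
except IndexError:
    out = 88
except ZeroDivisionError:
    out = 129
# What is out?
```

Step-by-step execution trace:
1. `item = 1 % 0` raises ZeroDivisionError.
2. `except TypeError` does not match ZeroDivisionError; skipped.
3. `except IndexError` does not match ZeroDivisionError; skipped.
4. `except ZeroDivisionError` matches → out = 129.
Result: 129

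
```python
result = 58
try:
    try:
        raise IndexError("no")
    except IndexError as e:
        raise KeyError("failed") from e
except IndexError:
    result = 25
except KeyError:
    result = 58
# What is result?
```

Step-by-step execution trace:
1. Inner try raises IndexError; inner `except IndexError as e` catches it.
2. `raise KeyError(...) from e` raises KeyError (IndexError is attached as __cause__, but only KeyError is active).
3. Outer `except IndexError` does not match KeyError; skipped.
4. Outer `except KeyError` matches → result = 58.
Result: 58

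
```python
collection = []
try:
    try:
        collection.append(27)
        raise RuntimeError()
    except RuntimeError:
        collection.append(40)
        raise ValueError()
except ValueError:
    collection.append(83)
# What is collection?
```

Step-by-step execution trace:
1. Inner try: `collection.append(27)` → collection = [27].
2. `raise RuntimeError()` raises RuntimeError.
3. Inner `except RuntimeError` matches → `collection.append(40)` → collection = [27, 40].
4. `raise ValueError()` raises ValueError; propagates to outer try.
5. Outer `except ValueError` matches → `collection.append(83)` → collection = [27, 40, 83].
Result: [27, 40, 83]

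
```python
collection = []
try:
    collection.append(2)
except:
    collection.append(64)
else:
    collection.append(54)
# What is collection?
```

Step-by-step execution trace:
1. try: `collection.append(2)` → collection = [2]. No exception raised.
2. `except` is skipped.
3. `else` runs (try completed without exception): `collection.append(54)` → collection = [2, 54].
Result: [2, 54]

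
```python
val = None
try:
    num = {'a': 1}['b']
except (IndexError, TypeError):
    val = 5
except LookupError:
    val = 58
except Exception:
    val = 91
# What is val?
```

Step-by-step execution trace:
1. `num = {'a': 1}['b']` raises KeyError.
2. `except (IndexError, TypeError)` does not match KeyError; skipped.
3. `except LookupError` matches (KeyError is a subclass of LookupError) → val = 58.
4. `except Exception` is not reached.
Result: 58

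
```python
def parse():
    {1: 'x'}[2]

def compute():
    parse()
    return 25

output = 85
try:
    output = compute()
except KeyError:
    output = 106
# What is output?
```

Step-by-step execution trace:
1. output starts at 85.
2. try: `compute()` calls `parse()`.
3. `parse()` evaluates `{1: 'x'}[2]`, which raises KeyError; it propagates through compute (uncaught).
4. `return 25` in compute is not reached; the assignment to output does not complete.
5. `except KeyError` matches → output = 106.
Result: 106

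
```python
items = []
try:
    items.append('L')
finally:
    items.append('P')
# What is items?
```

Step-by-step execution trace:
1. try: `items.append('L')` → items = ['L'].
2. The try body completes without raising.
3. finally always runs: `items.append('P')` → items = ['L', 'P'].
Result: ['L', 'P']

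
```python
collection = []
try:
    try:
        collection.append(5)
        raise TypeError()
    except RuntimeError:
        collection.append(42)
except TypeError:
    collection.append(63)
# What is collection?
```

Step-by-step execution trace:
1. Inner try: `collection.append(5)` → collection = [5].
2. `raise TypeError()` raises TypeError.
3. Inner `except RuntimeError` does not match TypeError; exception propagates to outer try.
4. Outer `except TypeError` matches → `collection.append(63)` → collection = [5, 63].
Result: [5, 63]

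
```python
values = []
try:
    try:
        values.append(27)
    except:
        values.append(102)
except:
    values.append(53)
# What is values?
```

Step-by-step execution trace:
1. Inner try: `values.append(27)` → values = [27]. No exception raised.
2. Inner `except` is skipped.
3. Inner try completes normally; outer `except` is skipped.
Result: [27]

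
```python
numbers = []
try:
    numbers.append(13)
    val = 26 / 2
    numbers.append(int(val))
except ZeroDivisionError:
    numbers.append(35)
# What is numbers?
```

Step-by-step execution trace:
1. try: `numbers.append(13)` → numbers = [13].
2. `val = 26 / 2` → val = 13.0. No exception raised.
3. `numbers.append(int(val))` → numbers = [13, 13].
4. `except ZeroDivisionError` is skipped (no exception was raised).
Result: [13, 13]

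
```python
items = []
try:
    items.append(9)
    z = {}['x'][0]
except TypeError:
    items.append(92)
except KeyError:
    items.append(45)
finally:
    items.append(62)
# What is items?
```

Step-by-step execution trace:
1. try: `items.append(9)` → items = [9].
2. `z = {}['x'][0]` raises KeyError.
3. `except TypeError` does not match KeyError; skipped.
4. `except KeyError` matches → `items.append(45)` → items = [9, 45].
5. finally always runs: `items.append(62)` → items = [9, 45, 62].
Result: [9, 45, 62]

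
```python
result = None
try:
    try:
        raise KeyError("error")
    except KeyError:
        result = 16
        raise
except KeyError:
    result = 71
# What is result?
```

Step-by-step execution trace:
1. Inner try: `raise KeyError("error")` raises KeyError.
2. Inner `except KeyError` matches → result = 16.
3. bare `raise` re-raises the same KeyError.
4. Outer `except KeyError` matches → result = 71.
Result: 71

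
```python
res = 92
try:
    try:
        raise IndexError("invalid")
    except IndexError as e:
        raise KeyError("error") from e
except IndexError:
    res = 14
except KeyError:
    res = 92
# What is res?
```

Step-by-step execution trace:
1. Inner try raises IndexError; inner `except IndexError as e` catches it.
2. `raise KeyError(...) from e` raises KeyError (IndexError is attached as __cause__, but only KeyError is active).
3. Outer `except IndexError` does not match KeyError; skipped.
4. Outer `except KeyError` matches → res = 92.
Result: 92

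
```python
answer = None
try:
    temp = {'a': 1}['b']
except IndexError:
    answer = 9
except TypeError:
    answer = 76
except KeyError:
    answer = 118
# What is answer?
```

Step-by-step execution trace:
1. `temp = {'a': 1}['b']` raises KeyError.
2. `except IndexError` does not match KeyError; skipped.
3. `except TypeError` does not match KeyError; skipped.
4. `except KeyError` matches → answer = 118.
Result: 118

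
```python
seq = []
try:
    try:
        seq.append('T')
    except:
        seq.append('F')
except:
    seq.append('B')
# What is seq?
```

Step-by-step execution trace:
1. Inner try: `seq.append('T')` → seq = ['T']. No exception raised.
2. Inner `except` is skipped.
3. Inner try completes normally; outer `except` is skipped.
Result: ['T']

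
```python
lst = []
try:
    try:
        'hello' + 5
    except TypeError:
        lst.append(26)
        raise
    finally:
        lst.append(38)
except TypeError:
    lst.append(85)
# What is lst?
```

Step-by-step execution trace:
1. Inner try: `'hello' + 5` raises TypeError.
2. Inner `except TypeError` matches → `lst.append(26)` → lst = [26].
3. bare `raise` re-raises TypeError.
4. Inner `finally` runs during unwinding: `lst.append(38)` → lst = [26, 38].
5. Outer `except TypeError` matches → `lst.append(85)` → lst = [26, 38, 85].
Result: [26, 38, 85]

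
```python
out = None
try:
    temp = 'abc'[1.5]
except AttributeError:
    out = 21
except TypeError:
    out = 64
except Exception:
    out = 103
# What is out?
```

Step-by-step execution trace:
1. `temp = 'abc'[1.5]` raises TypeError.
2. `except AttributeError` does not match TypeError; skipped.
3. `except TypeError` matches → out = 64.
4. Remaining except clauses are skipped.
Result: 64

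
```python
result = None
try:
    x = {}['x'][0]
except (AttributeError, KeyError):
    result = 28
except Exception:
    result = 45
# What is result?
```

Step-by-step execution trace:
1. `x = {}['x'][0]` raises KeyError.
2. `except (AttributeError, KeyError)` matches (KeyError is in the tuple) → result = 28.
3. `except Exception` is not reached.
Result: 28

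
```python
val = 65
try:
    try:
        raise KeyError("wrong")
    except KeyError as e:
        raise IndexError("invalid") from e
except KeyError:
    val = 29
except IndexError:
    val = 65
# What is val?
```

Step-by-step execution trace:
1. Inner try raises KeyError; inner `except KeyError as e` catches it.
2. `raise IndexError(...) from e` raises IndexError (KeyError is attached as __cause__, but only IndexError is active).
3. Outer `except KeyError` does not match IndexError; skipped.
4. Outer `except IndexError` matches → val = 65.
Result: 65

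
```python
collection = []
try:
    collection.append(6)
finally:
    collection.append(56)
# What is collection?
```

Step-by-step execution trace:
1. try: `collection.append(6)` → collection = [6].
2. The try body completes without raising.
3. finally always runs: `collection.append(56)` → collection = [6, 56].
Result: [6, 56]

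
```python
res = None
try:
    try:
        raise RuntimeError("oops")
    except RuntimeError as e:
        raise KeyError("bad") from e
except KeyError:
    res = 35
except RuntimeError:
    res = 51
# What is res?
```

Step-by-step execution trace:
1. Inner try raises RuntimeError; inner `except RuntimeError as e` catches it.
2. `raise KeyError(...) from e` raises KeyError (RuntimeError is attached as __cause__, but only KeyError is active).
3. Outer `except KeyError` matches → res = 35.
4. `except RuntimeError` is not reached.
Result: 35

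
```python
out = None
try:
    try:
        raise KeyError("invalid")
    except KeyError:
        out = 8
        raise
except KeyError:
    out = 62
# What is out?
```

Step-by-step execution trace:
1. Inner try: `raise KeyError("invalid")` raises KeyError.
2. Inner `except KeyError` matches → out = 8.
3. bare `raise` re-raises the same KeyError.
4. Outer `except KeyError` matches → out = 62.
Result: 62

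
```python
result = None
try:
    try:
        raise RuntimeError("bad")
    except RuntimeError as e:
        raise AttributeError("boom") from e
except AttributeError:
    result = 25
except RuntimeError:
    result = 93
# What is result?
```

Step-by-step execution trace:
1. Inner try raises RuntimeError; inner `except RuntimeError as e` catches it.
2. `raise AttributeError(...) from e` raises AttributeError (RuntimeError is attached as __cause__, but only AttributeError is active).
3. Outer `except AttributeError` matches → result = 25.
4. `except RuntimeError` is not reached.
Result: 25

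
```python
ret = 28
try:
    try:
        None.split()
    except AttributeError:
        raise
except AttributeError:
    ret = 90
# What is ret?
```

Step-by-step execution trace:
1. Inner try: `None.split()` raises AttributeError.
2. Inner `except AttributeError` matches; bare `raise` re-raises the same AttributeError.
3. Outer `except AttributeError` matches → ret = 90.
Result: 90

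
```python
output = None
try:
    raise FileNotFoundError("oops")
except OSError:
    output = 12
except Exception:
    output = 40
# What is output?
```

Step-by-step execution trace:
1. `raise FileNotFoundError(...)` raises FileNotFoundError.
2. `except OSError` matches (FileNotFoundError is a subclass of OSError) → output = 12.
3. `except Exception` is not reached.
Result: 12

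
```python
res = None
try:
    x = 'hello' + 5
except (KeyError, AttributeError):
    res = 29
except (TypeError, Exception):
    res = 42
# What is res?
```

Step-by-step execution trace:
1. `x = 'hello' + 5` raises TypeError.
2. `except (KeyError, AttributeError)` does not match TypeError; skipped.
3. `except (TypeError, Exception)` matches (TypeError is in the tuple) → res = 42.
Result: 42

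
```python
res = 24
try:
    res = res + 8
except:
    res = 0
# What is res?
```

Step-by-step execution trace:
1. res starts at 24.
2. try: `res = res + 8` → res = 32. No exception raised.
3. `except` is skipped.
Result: 32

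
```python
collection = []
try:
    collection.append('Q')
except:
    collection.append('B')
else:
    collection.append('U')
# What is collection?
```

Step-by-step execution trace:
1. try: `collection.append('Q')` → collection = ['Q']. No exception raised.
2. `except` is skipped.
3. `else` runs (try completed without exception): `collection.append('U')` → collection = ['Q', 'U'].
Result: ['Q', 'U']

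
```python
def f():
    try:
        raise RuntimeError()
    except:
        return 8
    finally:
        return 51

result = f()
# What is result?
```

Step-by-step execution trace:
1. `f()` enters try: `raise RuntimeError()` raises RuntimeError.
2. bare `except` matches → `return 8` sets pending return value 8.
3. Before returning, `finally: return 51` runs and overrides the pending return.
4. f() returns 51 → result = 51.
Result: 51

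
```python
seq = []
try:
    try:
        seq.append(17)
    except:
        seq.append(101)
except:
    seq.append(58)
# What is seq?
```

Step-by-step execution trace:
1. Inner try: `seq.append(17)` → seq = [17]. No exception raised.
2. Inner `except` is skipped.
3. Inner try completes normally; outer `except` is skipped.
Result: [17]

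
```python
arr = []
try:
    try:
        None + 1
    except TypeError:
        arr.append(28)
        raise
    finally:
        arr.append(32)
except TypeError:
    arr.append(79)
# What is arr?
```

Step-by-step execution trace:
1. Inner try: `None + 1` raises TypeError.
2. Inner `except TypeError` matches → `arr.append(28)` → arr = [28].
3. bare `raise` re-raises TypeError.
4. Inner `finally` runs during unwinding: `arr.append(32)` → arr = [28, 32].
5. Outer `except TypeError` matches → `arr.append(79)` → arr = [28, 32, 79].
Result: [28, 32, 79]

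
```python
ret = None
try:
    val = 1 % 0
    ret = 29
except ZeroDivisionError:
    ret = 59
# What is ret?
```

Step-by-step execution trace:
1. `val = 1 % 0` raises ZeroDivisionError.
2. `ret = 29` is not reached.
3. `except ZeroDivisionError` matches → ret = 59.
Result: 59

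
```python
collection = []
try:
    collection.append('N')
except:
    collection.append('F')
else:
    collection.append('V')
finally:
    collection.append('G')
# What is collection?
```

Step-by-step execution trace:
1. try: `collection.append('N')` → collection = ['N']. No exception raised.
2. `except` is skipped.
3. `else` runs: `collection.append('V')` → collection = ['N', 'V'].
4. `finally` always runs: `collection.append('G')` → collection = ['N', 'V', 'G'].
Result: ['N', 'V', 'G']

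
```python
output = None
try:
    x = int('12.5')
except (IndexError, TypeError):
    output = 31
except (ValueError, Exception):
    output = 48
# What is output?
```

Step-by-step execution trace:
1. `x = int('12.5')` raises ValueError.
2. `except (IndexError, TypeError)` does not match ValueError; skipped.
3. `except (ValueError, Exception)` matches (ValueError is in the tuple) → output = 48.
Result: 48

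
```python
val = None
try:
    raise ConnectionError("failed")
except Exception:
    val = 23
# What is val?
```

Step-by-step execution trace:
1. `raise ConnectionError(...)` raises ConnectionError.
2. `except Exception` matches (ConnectionError is a subclass of Exception) → val = 23.
Result: 23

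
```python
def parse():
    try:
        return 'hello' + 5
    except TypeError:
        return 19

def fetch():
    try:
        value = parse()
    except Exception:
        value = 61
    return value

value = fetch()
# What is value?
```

Step-by-step execution trace:
1. `fetch()` calls `parse()`.
2. In parse: `'hello' + 5` raises TypeError; `except TypeError` catches it → returns 19.
3. In fetch: `value = parse()` → value = 19. No exception reaches fetch.
4. `except Exception` is skipped; fetch returns 19.
5. value = 19.
Result: 19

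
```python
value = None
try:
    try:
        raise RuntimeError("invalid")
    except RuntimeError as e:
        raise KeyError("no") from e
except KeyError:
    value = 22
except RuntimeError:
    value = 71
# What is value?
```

Step-by-step execution trace:
1. Inner try raises RuntimeError; inner `except RuntimeError as e` catches it.
2. `raise KeyError(...) from e` raises KeyError (RuntimeError is attached as __cause__, but only KeyError is active).
3. Outer `except KeyError` matches → value = 22.
4. `except RuntimeError` is not reached.
Result: 22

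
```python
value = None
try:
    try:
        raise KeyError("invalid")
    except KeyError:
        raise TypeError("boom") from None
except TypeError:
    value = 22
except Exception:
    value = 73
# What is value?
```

Step-by-step execution trace:
1. Inner try raises KeyError; inner `except KeyError` catches it.
2. `raise TypeError(...) from None` raises TypeError (from None suppresses __context__, but the active exception is still TypeError).
3. Outer `except TypeError` matches → value = 22.
4. `except Exception` is not reached.
Result: 22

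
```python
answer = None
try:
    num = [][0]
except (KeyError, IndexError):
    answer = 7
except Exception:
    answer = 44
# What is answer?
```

Step-by-step execution trace:
1. `num = [][0]` raises IndexError.
2. `except (KeyError, IndexError)` matches (IndexError is in the tuple) → answer = 7.
3. `except Exception` is not reached.
Result: 7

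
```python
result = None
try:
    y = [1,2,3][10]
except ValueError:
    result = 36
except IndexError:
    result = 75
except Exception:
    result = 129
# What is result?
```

Step-by-step execution trace:
1. `y = [1,2,3][10]` raises IndexError.
2. `except ValueError` does not match IndexError; skipped.
3. `except IndexError` matches → result = 75.
4. Remaining except clauses are skipped.
Result: 75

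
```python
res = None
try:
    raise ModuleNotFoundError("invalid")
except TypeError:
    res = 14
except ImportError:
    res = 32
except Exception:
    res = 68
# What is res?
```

Step-by-step execution trace:
1. `raise ModuleNotFoundError(...)` raises ModuleNotFoundError.
2. `except TypeError` does not match (ModuleNotFoundError is not a subclass of TypeError); skipped.
3. `except ImportError` matches (ModuleNotFoundError is a subclass of ImportError) → res = 32.
4. `except Exception` is not reached.
Result: 32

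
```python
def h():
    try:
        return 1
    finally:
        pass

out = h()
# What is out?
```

Step-by-step execution trace:
1. `h()` enters try: `return 1` sets pending return value 1.
2. Before returning, `finally: pass` runs (no effect).
3. h() returns 1 → out = 1.
Result: 1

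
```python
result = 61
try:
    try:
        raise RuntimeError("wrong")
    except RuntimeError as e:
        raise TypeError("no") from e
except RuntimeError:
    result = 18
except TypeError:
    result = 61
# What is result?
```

Step-by-step execution trace:
1. Inner try raises RuntimeError; inner `except RuntimeError as e` catches it.
2. `raise TypeError(...) from e` raises TypeError (RuntimeError is attached as __cause__, but only TypeError is active).
3. Outer `except RuntimeError` does not match TypeError; skipped.
4. Outer `except TypeError` matches → result = 61.
Result: 61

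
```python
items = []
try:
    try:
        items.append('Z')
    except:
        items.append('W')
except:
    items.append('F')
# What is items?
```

Step-by-step execution trace:
1. Inner try: `items.append('Z')` → items = ['Z']. No exception raised.
2. Inner `except` is skipped.
3. Inner try completes normally; outer `except` is skipped.
Result: ['Z']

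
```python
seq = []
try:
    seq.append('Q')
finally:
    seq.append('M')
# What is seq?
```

Step-by-step execution trace:
1. try: `seq.append('Q')` → seq = ['Q'].
2. The try body completes without raising.
3. finally always runs: `seq.append('M')` → seq = ['Q', 'M'].
Result: ['Q', 'M']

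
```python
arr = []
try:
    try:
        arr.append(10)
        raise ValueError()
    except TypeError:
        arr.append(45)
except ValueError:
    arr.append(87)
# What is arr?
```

Step-by-step execution trace:
1. Inner try: `arr.append(10)` → arr = [10].
2. `raise ValueError()` raises ValueError.
3. Inner `except TypeError` does not match ValueError; exception propagates to outer try.
4. Outer `except ValueError` matches → `arr.append(87)` → arr = [10, 87].
Result: [10, 87]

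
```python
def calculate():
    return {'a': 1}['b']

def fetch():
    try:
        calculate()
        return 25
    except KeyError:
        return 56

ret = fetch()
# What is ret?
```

Step-by-step execution trace:
1. `fetch()` calls `calculate()`.
2. `calculate()` evaluates `{'a': 1}['b']`, which raises KeyError; it propagates to the caller.
3. `return 25` is not reached.
4. `except KeyError` in fetch matches → returns 56.
5. ret = 56.
Result: 56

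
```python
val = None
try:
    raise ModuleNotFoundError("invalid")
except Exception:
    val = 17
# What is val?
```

Step-by-step execution trace:
1. `raise ModuleNotFoundError(...)` raises ModuleNotFoundError.
2. `except Exception` matches (ModuleNotFoundError is a subclass of Exception) → val = 17.
Result: 17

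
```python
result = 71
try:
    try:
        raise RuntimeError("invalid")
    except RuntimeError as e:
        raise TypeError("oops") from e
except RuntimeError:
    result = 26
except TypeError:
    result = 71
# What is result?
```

Step-by-step execution trace:
1. Inner try raises RuntimeError; inner `except RuntimeError as e` catches it.
2. `raise TypeError(...) from e` raises TypeError (RuntimeError is attached as __cause__, but only TypeError is active).
3. Outer `except RuntimeError` does not match TypeError; skipped.
4. Outer `except TypeError` matches → result = 71.
Result: 71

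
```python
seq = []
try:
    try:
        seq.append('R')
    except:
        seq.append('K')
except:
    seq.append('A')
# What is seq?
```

Step-by-step execution trace:
1. Inner try: `seq.append('R')` → seq = ['R']. No exception raised.
2. Inner `except` is skipped.
3. Inner try completes normally; outer `except` is skipped.
Result: ['R']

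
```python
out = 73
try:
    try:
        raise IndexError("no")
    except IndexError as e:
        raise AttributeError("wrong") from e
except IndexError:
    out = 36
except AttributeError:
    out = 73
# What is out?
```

Step-by-step execution trace:
1. Inner try raises IndexError; inner `except IndexError as e` catches it.
2. `raise AttributeError(...) from e` raises AttributeError (IndexError is attached as __cause__, but only AttributeError is active).
3. Outer `except IndexError` does not match AttributeError; skipped.
4. Outer `except AttributeError` matches → out = 73.
Result: 73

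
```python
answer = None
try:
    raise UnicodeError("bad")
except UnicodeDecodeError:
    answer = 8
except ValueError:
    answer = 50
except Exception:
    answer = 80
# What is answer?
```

Step-by-step execution trace:
1. `raise UnicodeError(...)` raises UnicodeError.
2. `except UnicodeDecodeError` does not match (UnicodeError is not a subclass of UnicodeDecodeError); skipped.
3. `except ValueError` matches (UnicodeError is a subclass of ValueError) → answer = 50.
4. `except Exception` is not reached.
Result: 50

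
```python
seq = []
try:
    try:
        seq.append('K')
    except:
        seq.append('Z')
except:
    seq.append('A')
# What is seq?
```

Step-by-step execution trace:
1. Inner try: `seq.append('K')` → seq = ['K']. No exception raised.
2. Inner `except` is skipped.
3. Inner try completes normally; outer `except` is skipped.
Result: ['K']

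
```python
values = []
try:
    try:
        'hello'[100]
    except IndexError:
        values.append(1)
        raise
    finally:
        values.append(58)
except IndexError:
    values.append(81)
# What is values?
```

Step-by-step execution trace:
1. Inner try: `'hello'[100]` raises IndexError.
2. Inner `except IndexError` matches → `values.append(1)` → values = [1].
3. bare `raise` re-raises IndexError.
4. Inner `finally` runs during unwinding: `values.append(58)` → values = [1, 58].
5. Outer `except IndexError` matches → `values.append(81)` → values = [1, 58, 81].
Result: [1, 58, 81]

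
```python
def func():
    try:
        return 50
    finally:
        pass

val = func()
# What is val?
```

Step-by-step execution trace:
1. `func()` enters try: `return 50` sets pending return value 50.
2. Before returning, `finally: pass` runs (no effect).
3. func() returns 50 → val = 50.
Result: 50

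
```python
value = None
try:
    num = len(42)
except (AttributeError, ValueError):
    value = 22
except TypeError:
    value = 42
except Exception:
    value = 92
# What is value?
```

Step-by-step execution trace:
1. `num = len(42)` raises TypeError.
2. `except (AttributeError, ValueError)` does not match TypeError; skipped.
3. `except TypeError` matches (exact type match) → value = 42.
4. `except Exception` is not reached.
Result: 42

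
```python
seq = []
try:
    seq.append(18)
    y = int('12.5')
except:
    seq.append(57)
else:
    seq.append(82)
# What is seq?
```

Step-by-step execution trace:
1. try: `seq.append(18)` → seq = [18].
2. `y = int('12.5')` raises ValueError.
3. bare `except` matches → `seq.append(57)` → seq = [18, 57].
4. `else` is skipped (an exception was raised).
Result: [18, 57]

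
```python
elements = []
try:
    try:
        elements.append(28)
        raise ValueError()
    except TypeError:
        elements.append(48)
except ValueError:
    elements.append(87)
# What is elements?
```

Step-by-step execution trace:
1. Inner try: `elements.append(28)` → elements = [28].
2. `raise ValueError()` raises ValueError.
3. Inner `except TypeError` does not match ValueError; exception propagates to outer try.
4. Outer `except ValueError` matches → `elements.append(87)` → elements = [28, 87].
Result: [28, 87]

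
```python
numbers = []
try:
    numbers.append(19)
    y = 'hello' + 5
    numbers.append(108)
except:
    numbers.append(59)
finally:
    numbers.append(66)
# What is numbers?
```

Step-by-step execution trace:
1. try: `numbers.append(19)` → numbers = [19].
2. `y = 'hello' + 5` raises TypeError; `numbers.append(108)` is not reached.
3. bare `except` matches → `numbers.append(59)` → numbers = [19, 59].
4. finally always runs: `numbers.append(66)` → numbers = [19, 59, 66].
Result: [19, 59, 66]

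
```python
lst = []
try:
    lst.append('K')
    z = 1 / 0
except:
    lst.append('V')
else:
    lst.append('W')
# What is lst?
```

Step-by-step execution trace:
1. try: `lst.append('K')` → lst = ['K'].
2. `z = 1 / 0` raises ZeroDivisionError.
3. bare `except` matches → `lst.append('V')` → lst = ['K', 'V'].
4. `else` is skipped (an exception was raised).
Result: ['K', 'V']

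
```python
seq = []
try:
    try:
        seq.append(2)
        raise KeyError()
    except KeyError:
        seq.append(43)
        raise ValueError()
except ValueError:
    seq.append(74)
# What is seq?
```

Step-by-step execution trace:
1. Inner try: `seq.append(2)` → seq = [2].
2. `raise KeyError()` raises KeyError.
3. Inner `except KeyError` matches → `seq.append(43)` → seq = [2, 43].
4. `raise ValueError()` raises ValueError; propagates to outer try.
5. Outer `except ValueError` matches → `seq.append(74)` → seq = [2, 43, 74].
Result: [2, 43, 74]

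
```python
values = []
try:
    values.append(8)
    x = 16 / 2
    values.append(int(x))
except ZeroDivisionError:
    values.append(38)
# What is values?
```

Step-by-step execution trace:
1. try: `values.append(8)` → values = [8].
2. `x = 16 / 2` → x = 8.0. No exception raised.
3. `values.append(int(x))` → values = [8, 8].
4. `except ZeroDivisionError` is skipped (no exception was raised).
Result: [8, 8]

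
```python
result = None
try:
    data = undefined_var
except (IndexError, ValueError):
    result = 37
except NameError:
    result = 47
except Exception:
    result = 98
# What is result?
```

Step-by-step execution trace:
1. `data = undefined_var` raises NameError.
2. `except (IndexError, ValueError)` does not match NameError; skipped.
3. `except NameError` matches (exact type match) → result = 47.
4. `except Exception` is not reached.
Result: 47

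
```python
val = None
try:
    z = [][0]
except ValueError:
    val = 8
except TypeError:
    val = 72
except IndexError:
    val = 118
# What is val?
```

Step-by-step execution trace:
1. `z = [][0]` raises IndexError.
2. `except ValueError` does not match IndexError; skipped.
3. `except TypeError` does not match IndexError; skipped.
4. `except IndexError` matches → val = 118.
Result: 118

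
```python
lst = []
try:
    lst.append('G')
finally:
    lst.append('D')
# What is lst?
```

Step-by-step execution trace:
1. try: `lst.append('G')` → lst = ['G'].
2. The try body completes without raising.
3. finally always runs: `lst.append('D')` → lst = ['G', 'D'].
Result: ['G', 'D']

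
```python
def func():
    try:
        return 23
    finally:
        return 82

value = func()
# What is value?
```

Step-by-step execution trace:
1. `func()` enters try: `return 23` sets pending return value 23.
2. Before returning, `finally: return 82` runs and overrides the pending return.
3. func() returns 82 → value = 82.
Result: 82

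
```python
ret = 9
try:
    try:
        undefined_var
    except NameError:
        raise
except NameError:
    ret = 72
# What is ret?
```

Step-by-step execution trace:
1. Inner try: `undefined_var` raises NameError.
2. Inner `except NameError` matches; bare `raise` re-raises the same NameError.
3. Outer `except NameError` matches → ret = 72.
Result: 72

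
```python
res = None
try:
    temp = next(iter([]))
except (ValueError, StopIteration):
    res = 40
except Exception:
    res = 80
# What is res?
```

Step-by-step execution trace:
1. `temp = next(iter([]))` raises StopIteration.
2. `except (ValueError, StopIteration)` matches (StopIteration is in the tuple) → res = 40.
3. `except Exception` is not reached.
Result: 40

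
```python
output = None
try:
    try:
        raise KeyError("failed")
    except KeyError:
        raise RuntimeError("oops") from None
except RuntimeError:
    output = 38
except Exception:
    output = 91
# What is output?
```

Step-by-step execution trace:
1. Inner try raises KeyError; inner `except KeyError` catches it.
2. `raise RuntimeError(...) from None` raises RuntimeError (from None suppresses __context__, but the active exception is still RuntimeError).
3. Outer `except RuntimeError` matches → output = 38.
4. `except Exception` is not reached.
Result: 38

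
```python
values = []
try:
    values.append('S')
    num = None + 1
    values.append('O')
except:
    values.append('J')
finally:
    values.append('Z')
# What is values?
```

Step-by-step execution trace:
1. try: `values.append('S')` → values = ['S'].
2. `num = None + 1` raises TypeError; `values.append('O')` is not reached.
3. bare `except` matches → `values.append('J')` → values = ['S', 'J'].
4. finally always runs: `values.append('Z')` → values = ['S', 'J', 'Z'].
Result: ['S', 'J', 'Z']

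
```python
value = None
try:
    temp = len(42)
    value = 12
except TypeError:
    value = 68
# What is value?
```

Step-by-step execution trace:
1. `temp = len(42)` raises TypeError.
2. `value = 12` is not reached.
3. `except TypeError` matches → value = 68.
Result: 68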